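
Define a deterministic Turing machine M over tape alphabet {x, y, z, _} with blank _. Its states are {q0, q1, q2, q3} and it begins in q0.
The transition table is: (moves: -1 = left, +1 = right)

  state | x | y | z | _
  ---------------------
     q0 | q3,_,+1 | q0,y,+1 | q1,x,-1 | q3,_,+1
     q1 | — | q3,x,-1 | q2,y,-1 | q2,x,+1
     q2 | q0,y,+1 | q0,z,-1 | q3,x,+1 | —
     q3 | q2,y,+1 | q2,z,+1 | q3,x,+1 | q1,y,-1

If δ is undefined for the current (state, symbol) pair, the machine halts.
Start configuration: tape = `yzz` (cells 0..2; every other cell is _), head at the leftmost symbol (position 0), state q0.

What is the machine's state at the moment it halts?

state=q0 head=0 tape=__[y]zz__   (q0,y)→(q0,y,+1)
state=q0 head=1 tape=__y[z]z__   (q0,z)→(q1,x,-1)
state=q1 head=0 tape=__[y]xz__   (q1,y)→(q3,x,-1)
state=q3 head=-1 tape=_[_]xxz__   (q3,_)→(q1,y,-1)
state=q1 head=-2 tape=[_]yxxz__   (q1,_)→(q2,x,+1)
state=q2 head=-1 tape=x[y]xxz__   (q2,y)→(q0,z,-1)
state=q0 head=-2 tape=[x]zxxz__   (q0,x)→(q3,_,+1)
state=q3 head=-1 tape=_[z]xxz__   (q3,z)→(q3,x,+1)
state=q3 head=0 tape=_x[x]xz__   (q3,x)→(q2,y,+1)
state=q2 head=1 tape=_xy[x]z__   (q2,x)→(q0,y,+1)
state=q0 head=2 tape=_xyy[z]__   (q0,z)→(q1,x,-1)
state=q1 head=1 tape=_xy[y]x__   (q1,y)→(q3,x,-1)
state=q3 head=0 tape=_x[y]xx__   (q3,y)→(q2,z,+1)
state=q2 head=1 tape=_xz[x]x__   (q2,x)→(q0,y,+1)
state=q0 head=2 tape=_xzy[x]__   (q0,x)→(q3,_,+1)
state=q3 head=3 tape=_xzy_[_]_   (q3,_)→(q1,y,-1)
state=q1 head=2 tape=_xzy[_]y_   (q1,_)→(q2,x,+1)
state=q2 head=3 tape=_xzyx[y]_   (q2,y)→(q0,z,-1)
state=q0 head=2 tape=_xzy[x]z_   (q0,x)→(q3,_,+1)
state=q3 head=3 tape=_xzy_[z]_   (q3,z)→(q3,x,+1)
state=q3 head=4 tape=_xzy_x[_]   (q3,_)→(q1,y,-1)
state=q1 head=3 tape=_xzy_[x]y
No transition is defined for (q1, x); M halts in state q1.

q1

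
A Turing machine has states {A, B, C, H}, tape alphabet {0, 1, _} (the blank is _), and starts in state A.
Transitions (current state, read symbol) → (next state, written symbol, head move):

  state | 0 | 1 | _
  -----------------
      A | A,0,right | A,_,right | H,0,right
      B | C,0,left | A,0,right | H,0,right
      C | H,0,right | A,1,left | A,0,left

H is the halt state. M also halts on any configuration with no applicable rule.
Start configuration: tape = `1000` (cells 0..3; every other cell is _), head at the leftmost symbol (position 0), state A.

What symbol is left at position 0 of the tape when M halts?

A | [1]000__   read 1 → write _, move right, go to A
A | _[0]00__   read 0 → write 0, move right, go to A
A | _0[0]0__   read 0 → write 0, move right, go to A
A | _00[0]__   read 0 → write 0, move right, go to A
A | _000[_]_   read _ → write 0, move right, go to H
H | _0000[_]
Cell 0 holds _ when M halts.

_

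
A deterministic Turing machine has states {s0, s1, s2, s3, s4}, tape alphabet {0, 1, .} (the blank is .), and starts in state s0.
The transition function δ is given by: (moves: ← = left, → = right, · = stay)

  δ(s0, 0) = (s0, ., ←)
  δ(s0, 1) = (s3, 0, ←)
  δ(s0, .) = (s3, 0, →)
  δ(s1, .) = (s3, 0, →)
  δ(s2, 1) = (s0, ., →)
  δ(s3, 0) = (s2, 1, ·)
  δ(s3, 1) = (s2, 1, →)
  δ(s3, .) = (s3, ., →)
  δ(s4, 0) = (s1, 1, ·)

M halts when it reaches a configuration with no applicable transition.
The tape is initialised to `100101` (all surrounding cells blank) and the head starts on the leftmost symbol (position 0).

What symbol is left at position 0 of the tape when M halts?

0

state=s0 head=0 tape=.[1]00101.   (s0,1)→(s3,0,←)
state=s3 head=-1 tape=[.]000101.   (s3,.)→(s3,.,→)
state=s3 head=0 tape=.[0]00101.   (s3,0)→(s2,1,·)
state=s2 head=0 tape=.[1]00101.   (s2,1)→(s0,.,→)
state=s0 head=1 tape=..[0]0101.   (s0,0)→(s0,.,←)
state=s0 head=0 tape=.[.].0101.   (s0,.)→(s3,0,→)
state=s3 head=1 tape=.0[.]0101.   (s3,.)→(s3,.,→)
state=s3 head=2 tape=.0.[0]101.   (s3,0)→(s2,1,·)
state=s2 head=2 tape=.0.[1]101.   (s2,1)→(s0,.,→)
state=s0 head=3 tape=.0..[1]01.   (s0,1)→(s3,0,←)
state=s3 head=2 tape=.0.[.]001.   (s3,.)→(s3,.,→)
state=s3 head=3 tape=.0..[0]01.   (s3,0)→(s2,1,·)
state=s2 head=3 tape=.0..[1]01.   (s2,1)→(s0,.,→)
state=s0 head=4 tape=.0...[0]1.   (s0,0)→(s0,.,←)
state=s0 head=3 tape=.0..[.].1.   (s0,.)→(s3,0,→)
state=s3 head=4 tape=.0..0[.]1.   (s3,.)→(s3,.,→)
state=s3 head=5 tape=.0..0.[1].   (s3,1)→(s2,1,→)
state=s2 head=6 tape=.0..0.1[.]
Cell 0 holds 0 when M halts.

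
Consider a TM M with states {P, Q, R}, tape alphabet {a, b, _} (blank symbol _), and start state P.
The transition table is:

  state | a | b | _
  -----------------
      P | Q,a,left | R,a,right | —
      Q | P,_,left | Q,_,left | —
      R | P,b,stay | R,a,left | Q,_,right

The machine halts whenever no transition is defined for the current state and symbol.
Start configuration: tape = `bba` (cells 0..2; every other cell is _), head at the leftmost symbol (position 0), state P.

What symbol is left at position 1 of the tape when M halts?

a

P | [b]ba__   read b → write a, move right, go to R
R | a[b]a__   read b → write a, move left, go to R
R | [a]aa__   read a → write b, move stay, go to P
P | [b]aa__   read b → write a, move right, go to R
R | a[a]a__   read a → write b, move stay, go to P
P | a[b]a__   read b → write a, move right, go to R
R | aa[a]__   read a → write b, move stay, go to P
P | aa[b]__   read b → write a, move right, go to R
R | aaa[_]_   read _ → write _, move right, go to Q
Q | aaa_[_]
Cell 1 holds a when M halts.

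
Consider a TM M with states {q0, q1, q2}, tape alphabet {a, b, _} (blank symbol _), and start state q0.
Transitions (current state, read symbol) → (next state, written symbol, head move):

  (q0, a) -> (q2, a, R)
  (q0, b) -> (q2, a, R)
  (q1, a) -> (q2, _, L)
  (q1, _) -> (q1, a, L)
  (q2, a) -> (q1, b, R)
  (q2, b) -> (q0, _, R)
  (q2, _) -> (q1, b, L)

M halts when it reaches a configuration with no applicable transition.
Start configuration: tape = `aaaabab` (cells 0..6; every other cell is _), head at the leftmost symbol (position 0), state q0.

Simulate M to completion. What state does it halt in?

q0 | [a]aaabab   read a → write a, move R, go to q2
q2 | a[a]aabab   read a → write b, move R, go to q1
q1 | ab[a]abab   read a → write _, move L, go to q2
q2 | a[b]_abab   read b → write _, move R, go to q0
q0 | a_[_]abab
No transition is defined for (q0, _); M halts in state q0.

q0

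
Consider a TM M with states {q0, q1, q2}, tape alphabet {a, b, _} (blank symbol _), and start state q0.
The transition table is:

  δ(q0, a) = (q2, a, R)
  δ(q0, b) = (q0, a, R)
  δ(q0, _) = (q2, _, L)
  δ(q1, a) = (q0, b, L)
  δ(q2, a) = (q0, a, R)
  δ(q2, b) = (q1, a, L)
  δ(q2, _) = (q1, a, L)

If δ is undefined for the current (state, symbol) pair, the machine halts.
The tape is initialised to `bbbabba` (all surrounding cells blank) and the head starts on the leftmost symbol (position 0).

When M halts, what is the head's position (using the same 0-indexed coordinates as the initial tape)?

q0 | ___[b]bbabba   read b → write a, move R, go to q0
q0 | ___a[b]babba   read b → write a, move R, go to q0
q0 | ___aa[b]abba   read b → write a, move R, go to q0
q0 | ___aaa[a]bba   read a → write a, move R, go to q2
q2 | ___aaaa[b]ba   read b → write a, move L, go to q1
q1 | ___aaa[a]aba   read a → write b, move L, go to q0
q0 | ___aa[a]baba   read a → write a, move R, go to q2
q2 | ___aaa[b]aba   read b → write a, move L, go to q1
q1 | ___aa[a]aaba   read a → write b, move L, go to q0
q0 | ___a[a]baaba   read a → write a, move R, go to q2
q2 | ___aa[b]aaba   read b → write a, move L, go to q1
q1 | ___a[a]aaaba   read a → write b, move L, go to q0
q0 | ___[a]baaaba   read a → write a, move R, go to q2
q2 | ___a[b]aaaba   read b → write a, move L, go to q1
q1 | ___[a]aaaaba   read a → write b, move L, go to q0
q0 | __[_]baaaaba   read _ → write _, move L, go to q2
q2 | _[_]_baaaaba   read _ → write a, move L, go to q1
q1 | [_]a_baaaaba
At halt the head is at cell -3.

-3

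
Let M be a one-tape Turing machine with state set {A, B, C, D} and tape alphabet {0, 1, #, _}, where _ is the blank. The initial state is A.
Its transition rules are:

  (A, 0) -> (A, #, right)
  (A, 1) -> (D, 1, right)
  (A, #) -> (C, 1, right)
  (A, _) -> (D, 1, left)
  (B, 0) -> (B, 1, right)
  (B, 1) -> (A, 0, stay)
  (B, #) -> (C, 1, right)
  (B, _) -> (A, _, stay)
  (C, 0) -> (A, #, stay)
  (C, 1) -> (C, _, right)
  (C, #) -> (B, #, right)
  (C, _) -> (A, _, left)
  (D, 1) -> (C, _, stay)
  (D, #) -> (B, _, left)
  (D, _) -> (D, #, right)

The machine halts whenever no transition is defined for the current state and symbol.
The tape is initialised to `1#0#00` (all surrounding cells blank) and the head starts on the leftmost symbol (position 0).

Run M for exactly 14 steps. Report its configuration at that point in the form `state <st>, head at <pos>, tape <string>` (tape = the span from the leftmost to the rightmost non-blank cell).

A | __[1]#0#00   read 1 → write 1, move right, go to D
D | __1[#]0#00   read # → write _, move left, go to B
B | __[1]_0#00   read 1 → write 0, move stay, go to A
A | __[0]_0#00   read 0 → write #, move right, go to A
A | __#[_]0#00   read _ → write 1, move left, go to D
D | __[#]10#00   read # → write _, move left, go to B
B | _[_]_10#00   read _ → write _, move stay, go to A
A | _[_]_10#00   read _ → write 1, move left, go to D
D | [_]1_10#00   read _ → write #, move right, go to D
D | #[1]_10#00   read 1 → write _, move stay, go to C
C | #[_]_10#00   read _ → write _, move left, go to A
A | [#]__10#00   read # → write 1, move right, go to C
C | 1[_]_10#00   read _ → write _, move left, go to A
A | [1]__10#00   read 1 → write 1, move right, go to D
D | 1[_]_10#00
After 14 steps: state D, head at -1, tape 1__10#00.

state D, head at -1, tape 1__10#00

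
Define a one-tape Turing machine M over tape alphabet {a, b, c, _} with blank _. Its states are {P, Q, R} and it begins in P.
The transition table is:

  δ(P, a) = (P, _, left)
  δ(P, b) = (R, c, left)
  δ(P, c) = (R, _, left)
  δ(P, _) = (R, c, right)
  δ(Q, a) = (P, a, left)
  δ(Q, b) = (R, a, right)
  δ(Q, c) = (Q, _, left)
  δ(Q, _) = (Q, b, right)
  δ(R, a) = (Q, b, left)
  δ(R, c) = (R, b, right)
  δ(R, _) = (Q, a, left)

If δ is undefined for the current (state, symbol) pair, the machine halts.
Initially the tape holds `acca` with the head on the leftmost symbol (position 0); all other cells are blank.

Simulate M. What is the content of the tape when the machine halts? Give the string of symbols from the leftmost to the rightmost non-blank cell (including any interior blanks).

bcacca

state=P head=0 tape=__[a]cca   (P,a)→(P,_,left)
state=P head=-1 tape=_[_]_cca   (P,_)→(R,c,right)
state=R head=0 tape=_c[_]cca   (R,_)→(Q,a,left)
state=Q head=-1 tape=_[c]acca   (Q,c)→(Q,_,left)
state=Q head=-2 tape=[_]_acca   (Q,_)→(Q,b,right)
state=Q head=-1 tape=b[_]acca   (Q,_)→(Q,b,right)
state=Q head=0 tape=bb[a]cca   (Q,a)→(P,a,left)
state=P head=-1 tape=b[b]acca   (P,b)→(R,c,left)
state=R head=-2 tape=[b]cacca
The non-blank tape span at halt is bcacca.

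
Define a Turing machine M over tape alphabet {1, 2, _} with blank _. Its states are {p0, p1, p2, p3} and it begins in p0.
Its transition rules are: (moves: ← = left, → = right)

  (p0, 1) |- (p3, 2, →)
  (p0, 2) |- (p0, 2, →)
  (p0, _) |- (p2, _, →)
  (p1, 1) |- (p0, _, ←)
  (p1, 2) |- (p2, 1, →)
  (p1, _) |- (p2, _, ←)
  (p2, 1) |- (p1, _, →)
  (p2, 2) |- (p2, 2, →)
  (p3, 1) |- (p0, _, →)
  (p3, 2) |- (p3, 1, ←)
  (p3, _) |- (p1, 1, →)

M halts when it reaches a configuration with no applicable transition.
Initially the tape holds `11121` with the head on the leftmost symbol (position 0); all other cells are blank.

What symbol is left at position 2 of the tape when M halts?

p0 | [1]1121_   read 1 → write 2, move →, go to p3
p3 | 2[1]121_   read 1 → write _, move →, go to p0
p0 | 2_[1]21_   read 1 → write 2, move →, go to p3
p3 | 2_2[2]1_   read 2 → write 1, move ←, go to p3
p3 | 2_[2]11_   read 2 → write 1, move ←, go to p3
p3 | 2[_]111_   read _ → write 1, move →, go to p1
p1 | 21[1]11_   read 1 → write _, move ←, go to p0
p0 | 2[1]_11_   read 1 → write 2, move →, go to p3
p3 | 22[_]11_   read _ → write 1, move →, go to p1
p1 | 221[1]1_   read 1 → write _, move ←, go to p0
p0 | 22[1]_1_   read 1 → write 2, move →, go to p3
p3 | 222[_]1_   read _ → write 1, move →, go to p1
p1 | 2221[1]_   read 1 → write _, move ←, go to p0
p0 | 222[1]__   read 1 → write 2, move →, go to p3
p3 | 2222[_]_   read _ → write 1, move →, go to p1
p1 | 22221[_]   read _ → write _, move ←, go to p2
p2 | 2222[1]_   read 1 → write _, move →, go to p1
p1 | 2222_[_]   read _ → write _, move ←, go to p2
p2 | 2222[_]_
Cell 2 holds 2 when M halts.

2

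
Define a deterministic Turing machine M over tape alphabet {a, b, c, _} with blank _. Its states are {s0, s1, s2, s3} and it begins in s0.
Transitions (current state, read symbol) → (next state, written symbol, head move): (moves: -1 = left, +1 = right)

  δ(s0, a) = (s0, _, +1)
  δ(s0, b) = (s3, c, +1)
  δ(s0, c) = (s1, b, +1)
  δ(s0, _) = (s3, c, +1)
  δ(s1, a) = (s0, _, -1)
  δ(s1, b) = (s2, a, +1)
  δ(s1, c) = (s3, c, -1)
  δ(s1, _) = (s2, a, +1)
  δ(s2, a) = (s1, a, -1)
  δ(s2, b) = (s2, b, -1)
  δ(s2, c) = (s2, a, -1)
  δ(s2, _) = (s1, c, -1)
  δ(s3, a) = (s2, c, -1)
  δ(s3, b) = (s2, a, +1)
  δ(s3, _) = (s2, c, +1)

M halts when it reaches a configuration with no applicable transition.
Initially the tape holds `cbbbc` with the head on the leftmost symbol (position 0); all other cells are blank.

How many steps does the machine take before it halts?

11

s0 | _[c]bbbc   read c → write b, move +1, go to s1
s1 | _b[b]bbc   read b → write a, move +1, go to s2
s2 | _ba[b]bc   read b → write b, move -1, go to s2
s2 | _b[a]bbc   read a → write a, move -1, go to s1
s1 | _[b]abbc   read b → write a, move +1, go to s2
s2 | _a[a]bbc   read a → write a, move -1, go to s1
s1 | _[a]abbc   read a → write _, move -1, go to s0
s0 | [_]_abbc   read _ → write c, move +1, go to s3
s3 | c[_]abbc   read _ → write c, move +1, go to s2
s2 | cc[a]bbc   read a → write a, move -1, go to s1
s1 | c[c]abbc   read c → write c, move -1, go to s3
s3 | [c]cabbc
M halts after 11 transitions.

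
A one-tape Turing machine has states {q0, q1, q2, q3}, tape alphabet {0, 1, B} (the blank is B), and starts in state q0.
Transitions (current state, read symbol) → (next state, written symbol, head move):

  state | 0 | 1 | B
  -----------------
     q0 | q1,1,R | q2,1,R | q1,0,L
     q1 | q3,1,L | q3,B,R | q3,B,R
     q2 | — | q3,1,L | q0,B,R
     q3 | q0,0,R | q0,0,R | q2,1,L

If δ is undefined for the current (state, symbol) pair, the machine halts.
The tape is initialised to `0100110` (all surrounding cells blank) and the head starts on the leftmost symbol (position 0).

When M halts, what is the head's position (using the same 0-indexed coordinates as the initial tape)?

11

state=q0 head=0 tape=[0]100110BBBBB   (q0,0)→(q1,1,R)
state=q1 head=1 tape=1[1]00110BBBBB   (q1,1)→(q3,B,R)
state=q3 head=2 tape=1B[0]0110BBBBB   (q3,0)→(q0,0,R)
state=q0 head=3 tape=1B0[0]110BBBBB   (q0,0)→(q1,1,R)
state=q1 head=4 tape=1B01[1]10BBBBB   (q1,1)→(q3,B,R)
state=q3 head=5 tape=1B01B[1]0BBBBB   (q3,1)→(q0,0,R)
state=q0 head=6 tape=1B01B0[0]BBBBB   (q0,0)→(q1,1,R)
state=q1 head=7 tape=1B01B01[B]BBBB   (q1,B)→(q3,B,R)
state=q3 head=8 tape=1B01B01B[B]BBB   (q3,B)→(q2,1,L)
state=q2 head=7 tape=1B01B01[B]1BBB   (q2,B)→(q0,B,R)
state=q0 head=8 tape=1B01B01B[1]BBB   (q0,1)→(q2,1,R)
state=q2 head=9 tape=1B01B01B1[B]BB   (q2,B)→(q0,B,R)
state=q0 head=10 tape=1B01B01B1B[B]B   (q0,B)→(q1,0,L)
state=q1 head=9 tape=1B01B01B1[B]0B   (q1,B)→(q3,B,R)
state=q3 head=10 tape=1B01B01B1B[0]B   (q3,0)→(q0,0,R)
state=q0 head=11 tape=1B01B01B1B0[B]   (q0,B)→(q1,0,L)
state=q1 head=10 tape=1B01B01B1B[0]0   (q1,0)→(q3,1,L)
state=q3 head=9 tape=1B01B01B1[B]10   (q3,B)→(q2,1,L)
state=q2 head=8 tape=1B01B01B[1]110   (q2,1)→(q3,1,L)
state=q3 head=7 tape=1B01B01[B]1110   (q3,B)→(q2,1,L)
state=q2 head=6 tape=1B01B0[1]11110   (q2,1)→(q3,1,L)
state=q3 head=5 tape=1B01B[0]111110   (q3,0)→(q0,0,R)
state=q0 head=6 tape=1B01B0[1]11110   (q0,1)→(q2,1,R)
state=q2 head=7 tape=1B01B01[1]1110   (q2,1)→(q3,1,L)
state=q3 head=6 tape=1B01B0[1]11110   (q3,1)→(q0,0,R)
state=q0 head=7 tape=1B01B00[1]1110   (q0,1)→(q2,1,R)
state=q2 head=8 tape=1B01B001[1]110   (q2,1)→(q3,1,L)
state=q3 head=7 tape=1B01B00[1]1110   (q3,1)→(q0,0,R)
state=q0 head=8 tape=1B01B000[1]110   (q0,1)→(q2,1,R)
state=q2 head=9 tape=1B01B0001[1]10   (q2,1)→(q3,1,L)
state=q3 head=8 tape=1B01B000[1]110   (q3,1)→(q0,0,R)
state=q0 head=9 tape=1B01B0000[1]10   (q0,1)→(q2,1,R)
state=q2 head=10 tape=1B01B00001[1]0   (q2,1)→(q3,1,L)
state=q3 head=9 tape=1B01B0000[1]10   (q3,1)→(q0,0,R)
state=q0 head=10 tape=1B01B00000[1]0   (q0,1)→(q2,1,R)
state=q2 head=11 tape=1B01B000001[0]
At halt the head is at cell 11.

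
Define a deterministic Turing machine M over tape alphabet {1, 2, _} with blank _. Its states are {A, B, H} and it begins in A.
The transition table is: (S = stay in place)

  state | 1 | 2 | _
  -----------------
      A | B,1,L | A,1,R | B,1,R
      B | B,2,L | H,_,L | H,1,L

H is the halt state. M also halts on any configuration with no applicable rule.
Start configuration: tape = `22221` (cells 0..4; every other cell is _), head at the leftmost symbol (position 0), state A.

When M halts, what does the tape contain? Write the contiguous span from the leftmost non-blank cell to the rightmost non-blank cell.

122221

state=A head=0 tape=__[2]2221   (A,2)→(A,1,R)
state=A head=1 tape=__1[2]221   (A,2)→(A,1,R)
state=A head=2 tape=__11[2]21   (A,2)→(A,1,R)
state=A head=3 tape=__111[2]1   (A,2)→(A,1,R)
state=A head=4 tape=__1111[1]   (A,1)→(B,1,L)
state=B head=3 tape=__111[1]1   (B,1)→(B,2,L)
state=B head=2 tape=__11[1]21   (B,1)→(B,2,L)
state=B head=1 tape=__1[1]221   (B,1)→(B,2,L)
state=B head=0 tape=__[1]2221   (B,1)→(B,2,L)
state=B head=-1 tape=_[_]22221   (B,_)→(H,1,L)
state=H head=-2 tape=[_]122221
The non-blank tape span at halt is 122221.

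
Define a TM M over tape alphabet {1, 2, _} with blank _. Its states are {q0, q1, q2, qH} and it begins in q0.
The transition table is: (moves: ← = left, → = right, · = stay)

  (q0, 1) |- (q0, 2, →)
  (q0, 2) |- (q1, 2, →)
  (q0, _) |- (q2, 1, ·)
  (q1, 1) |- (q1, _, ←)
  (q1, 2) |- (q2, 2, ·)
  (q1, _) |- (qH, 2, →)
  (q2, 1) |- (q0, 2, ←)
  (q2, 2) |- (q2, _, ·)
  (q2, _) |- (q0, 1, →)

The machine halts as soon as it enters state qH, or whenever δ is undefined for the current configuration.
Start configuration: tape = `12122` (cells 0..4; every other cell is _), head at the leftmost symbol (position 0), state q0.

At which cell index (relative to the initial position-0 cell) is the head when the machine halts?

state=q0 head=0 tape=[1]2122__   (q0,1)→(q0,2,→)
state=q0 head=1 tape=2[2]122__   (q0,2)→(q1,2,→)
state=q1 head=2 tape=22[1]22__   (q1,1)→(q1,_,←)
state=q1 head=1 tape=2[2]_22__   (q1,2)→(q2,2,·)
state=q2 head=1 tape=2[2]_22__   (q2,2)→(q2,_,·)
state=q2 head=1 tape=2[_]_22__   (q2,_)→(q0,1,→)
state=q0 head=2 tape=21[_]22__   (q0,_)→(q2,1,·)
state=q2 head=2 tape=21[1]22__   (q2,1)→(q0,2,←)
state=q0 head=1 tape=2[1]222__   (q0,1)→(q0,2,→)
state=q0 head=2 tape=22[2]22__   (q0,2)→(q1,2,→)
state=q1 head=3 tape=222[2]2__   (q1,2)→(q2,2,·)
state=q2 head=3 tape=222[2]2__   (q2,2)→(q2,_,·)
state=q2 head=3 tape=222[_]2__   (q2,_)→(q0,1,→)
state=q0 head=4 tape=2221[2]__   (q0,2)→(q1,2,→)
state=q1 head=5 tape=22212[_]_   (q1,_)→(qH,2,→)
state=qH head=6 tape=222122[_]
At halt the head is at cell 6.

6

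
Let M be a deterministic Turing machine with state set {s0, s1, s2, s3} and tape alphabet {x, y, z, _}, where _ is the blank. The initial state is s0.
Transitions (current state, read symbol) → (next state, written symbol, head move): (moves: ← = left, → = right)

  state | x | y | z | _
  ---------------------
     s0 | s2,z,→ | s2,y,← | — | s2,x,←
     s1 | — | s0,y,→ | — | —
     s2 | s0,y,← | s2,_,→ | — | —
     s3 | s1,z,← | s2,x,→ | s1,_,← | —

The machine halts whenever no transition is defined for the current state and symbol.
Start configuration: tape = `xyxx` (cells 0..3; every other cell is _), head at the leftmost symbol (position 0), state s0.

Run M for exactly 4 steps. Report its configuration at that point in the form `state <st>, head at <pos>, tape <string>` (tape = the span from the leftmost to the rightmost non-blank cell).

state s2, head at 0, tape zxyx

state=s0 head=0 tape=[x]yxx   (s0,x)→(s2,z,→)
state=s2 head=1 tape=z[y]xx   (s2,y)→(s2,_,→)
state=s2 head=2 tape=z_[x]x   (s2,x)→(s0,y,←)
state=s0 head=1 tape=z[_]yx   (s0,_)→(s2,x,←)
state=s2 head=0 tape=[z]xyx
After 4 steps: state s2, head at 0, tape zxyx.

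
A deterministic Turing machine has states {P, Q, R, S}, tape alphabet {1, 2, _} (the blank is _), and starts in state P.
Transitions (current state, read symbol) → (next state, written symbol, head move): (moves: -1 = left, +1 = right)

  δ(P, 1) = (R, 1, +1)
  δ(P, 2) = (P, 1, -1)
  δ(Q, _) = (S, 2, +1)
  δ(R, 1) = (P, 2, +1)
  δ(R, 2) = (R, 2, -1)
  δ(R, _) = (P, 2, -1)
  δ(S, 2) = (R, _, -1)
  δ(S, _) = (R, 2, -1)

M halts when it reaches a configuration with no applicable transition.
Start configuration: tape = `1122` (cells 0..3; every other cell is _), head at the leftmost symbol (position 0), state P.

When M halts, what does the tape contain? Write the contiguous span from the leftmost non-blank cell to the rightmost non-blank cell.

1212

state=P head=0 tape=[1]122_   (P,1)→(R,1,+1)
state=R head=1 tape=1[1]22_   (R,1)→(P,2,+1)
state=P head=2 tape=12[2]2_   (P,2)→(P,1,-1)
state=P head=1 tape=1[2]12_   (P,2)→(P,1,-1)
state=P head=0 tape=[1]112_   (P,1)→(R,1,+1)
state=R head=1 tape=1[1]12_   (R,1)→(P,2,+1)
state=P head=2 tape=12[1]2_   (P,1)→(R,1,+1)
state=R head=3 tape=121[2]_   (R,2)→(R,2,-1)
state=R head=2 tape=12[1]2_   (R,1)→(P,2,+1)
state=P head=3 tape=122[2]_   (P,2)→(P,1,-1)
state=P head=2 tape=12[2]1_   (P,2)→(P,1,-1)
state=P head=1 tape=1[2]11_   (P,2)→(P,1,-1)
state=P head=0 tape=[1]111_   (P,1)→(R,1,+1)
state=R head=1 tape=1[1]11_   (R,1)→(P,2,+1)
state=P head=2 tape=12[1]1_   (P,1)→(R,1,+1)
state=R head=3 tape=121[1]_   (R,1)→(P,2,+1)
state=P head=4 tape=1212[_]
The non-blank tape span at halt is 1212.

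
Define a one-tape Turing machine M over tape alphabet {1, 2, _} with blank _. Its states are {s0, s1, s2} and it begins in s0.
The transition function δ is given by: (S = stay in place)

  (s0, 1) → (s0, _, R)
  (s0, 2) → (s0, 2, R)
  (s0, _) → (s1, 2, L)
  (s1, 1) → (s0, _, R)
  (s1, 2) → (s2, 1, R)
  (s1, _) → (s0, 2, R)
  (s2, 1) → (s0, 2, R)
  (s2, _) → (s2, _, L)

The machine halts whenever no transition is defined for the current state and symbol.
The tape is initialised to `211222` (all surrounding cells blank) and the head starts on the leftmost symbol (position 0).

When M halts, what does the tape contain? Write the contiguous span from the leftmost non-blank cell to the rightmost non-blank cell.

2__2212

state=s0 head=0 tape=[2]11222_   (s0,2)→(s0,2,R)
state=s0 head=1 tape=2[1]1222_   (s0,1)→(s0,_,R)
state=s0 head=2 tape=2_[1]222_   (s0,1)→(s0,_,R)
state=s0 head=3 tape=2__[2]22_   (s0,2)→(s0,2,R)
state=s0 head=4 tape=2__2[2]2_   (s0,2)→(s0,2,R)
state=s0 head=5 tape=2__22[2]_   (s0,2)→(s0,2,R)
state=s0 head=6 tape=2__222[_]   (s0,_)→(s1,2,L)
state=s1 head=5 tape=2__22[2]2   (s1,2)→(s2,1,R)
state=s2 head=6 tape=2__221[2]
The non-blank tape span at halt is 2__2212.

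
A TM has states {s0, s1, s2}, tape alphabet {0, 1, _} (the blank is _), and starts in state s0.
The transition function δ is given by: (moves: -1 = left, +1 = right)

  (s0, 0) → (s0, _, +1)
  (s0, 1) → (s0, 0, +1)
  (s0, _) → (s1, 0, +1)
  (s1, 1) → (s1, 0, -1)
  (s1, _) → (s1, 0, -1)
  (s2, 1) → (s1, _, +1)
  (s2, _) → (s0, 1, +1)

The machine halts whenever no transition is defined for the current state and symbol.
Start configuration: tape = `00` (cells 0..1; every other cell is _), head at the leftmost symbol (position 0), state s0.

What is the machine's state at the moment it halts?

s1

state=s0 head=0 tape=[0]0__   (s0,0)→(s0,_,+1)
state=s0 head=1 tape=_[0]__   (s0,0)→(s0,_,+1)
state=s0 head=2 tape=__[_]_   (s0,_)→(s1,0,+1)
state=s1 head=3 tape=__0[_]   (s1,_)→(s1,0,-1)
state=s1 head=2 tape=__[0]0
No transition is defined for (s1, 0); M halts in state s1.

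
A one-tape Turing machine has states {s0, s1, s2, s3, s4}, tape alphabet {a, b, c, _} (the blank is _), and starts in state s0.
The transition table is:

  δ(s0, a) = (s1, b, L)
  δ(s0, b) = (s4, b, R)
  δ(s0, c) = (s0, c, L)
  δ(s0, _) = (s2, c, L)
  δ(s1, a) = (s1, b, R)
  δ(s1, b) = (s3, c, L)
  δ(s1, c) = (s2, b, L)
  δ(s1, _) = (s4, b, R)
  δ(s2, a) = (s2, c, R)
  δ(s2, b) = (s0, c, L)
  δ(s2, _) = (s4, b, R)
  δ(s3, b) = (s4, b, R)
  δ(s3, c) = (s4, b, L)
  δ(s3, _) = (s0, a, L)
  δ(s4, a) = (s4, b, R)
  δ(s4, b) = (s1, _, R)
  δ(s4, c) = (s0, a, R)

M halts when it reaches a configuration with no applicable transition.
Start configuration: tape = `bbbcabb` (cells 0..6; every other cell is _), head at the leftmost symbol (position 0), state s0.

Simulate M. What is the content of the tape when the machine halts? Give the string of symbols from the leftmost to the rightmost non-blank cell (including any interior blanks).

s0 | [b]bbcabb__   read b → write b, move R, go to s4
s4 | b[b]bcabb__   read b → write _, move R, go to s1
s1 | b_[b]cabb__   read b → write c, move L, go to s3
s3 | b[_]ccabb__   read _ → write a, move L, go to s0
s0 | [b]accabb__   read b → write b, move R, go to s4
s4 | b[a]ccabb__   read a → write b, move R, go to s4
s4 | bb[c]cabb__   read c → write a, move R, go to s0
s0 | bba[c]abb__   read c → write c, move L, go to s0
s0 | bb[a]cabb__   read a → write b, move L, go to s1
s1 | b[b]bcabb__   read b → write c, move L, go to s3
s3 | [b]cbcabb__   read b → write b, move R, go to s4
s4 | b[c]bcabb__   read c → write a, move R, go to s0
s0 | ba[b]cabb__   read b → write b, move R, go to s4
s4 | bab[c]abb__   read c → write a, move R, go to s0
s0 | baba[a]bb__   read a → write b, move L, go to s1
s1 | bab[a]bbb__   read a → write b, move R, go to s1
s1 | babb[b]bb__   read b → write c, move L, go to s3
s3 | bab[b]cbb__   read b → write b, move R, go to s4
s4 | babb[c]bb__   read c → write a, move R, go to s0
s0 | babba[b]b__   read b → write b, move R, go to s4
s4 | babbab[b]__   read b → write _, move R, go to s1
s1 | babbab_[_]_   read _ → write b, move R, go to s4
s4 | babbab_b[_]
The non-blank tape span at halt is babbab_b.

babbab_b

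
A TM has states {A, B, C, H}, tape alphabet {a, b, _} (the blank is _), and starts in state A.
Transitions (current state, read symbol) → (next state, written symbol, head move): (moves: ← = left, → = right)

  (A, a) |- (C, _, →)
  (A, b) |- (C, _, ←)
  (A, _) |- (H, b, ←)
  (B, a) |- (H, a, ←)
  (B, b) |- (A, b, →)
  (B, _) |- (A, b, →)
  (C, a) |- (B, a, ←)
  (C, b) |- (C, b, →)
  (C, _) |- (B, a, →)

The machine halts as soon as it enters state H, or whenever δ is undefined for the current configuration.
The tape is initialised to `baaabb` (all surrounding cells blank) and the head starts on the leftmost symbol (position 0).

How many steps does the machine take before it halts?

A | _[b]aaabb___   read b → write _, move ←, go to C
C | [_]_aaabb___   read _ → write a, move →, go to B
B | a[_]aaabb___   read _ → write b, move →, go to A
A | ab[a]aabb___   read a → write _, move →, go to C
C | ab_[a]abb___   read a → write a, move ←, go to B
B | ab[_]aabb___   read _ → write b, move →, go to A
A | abb[a]abb___   read a → write _, move →, go to C
C | abb_[a]bb___   read a → write a, move ←, go to B
B | abb[_]abb___   read _ → write b, move →, go to A
A | abbb[a]bb___   read a → write _, move →, go to C
C | abbb_[b]b___   read b → write b, move →, go to C
C | abbb_b[b]___   read b → write b, move →, go to C
C | abbb_bb[_]__   read _ → write a, move →, go to B
B | abbb_bba[_]_   read _ → write b, move →, go to A
A | abbb_bbab[_]   read _ → write b, move ←, go to H
H | abbb_bba[b]b
M halts after 15 transitions.

15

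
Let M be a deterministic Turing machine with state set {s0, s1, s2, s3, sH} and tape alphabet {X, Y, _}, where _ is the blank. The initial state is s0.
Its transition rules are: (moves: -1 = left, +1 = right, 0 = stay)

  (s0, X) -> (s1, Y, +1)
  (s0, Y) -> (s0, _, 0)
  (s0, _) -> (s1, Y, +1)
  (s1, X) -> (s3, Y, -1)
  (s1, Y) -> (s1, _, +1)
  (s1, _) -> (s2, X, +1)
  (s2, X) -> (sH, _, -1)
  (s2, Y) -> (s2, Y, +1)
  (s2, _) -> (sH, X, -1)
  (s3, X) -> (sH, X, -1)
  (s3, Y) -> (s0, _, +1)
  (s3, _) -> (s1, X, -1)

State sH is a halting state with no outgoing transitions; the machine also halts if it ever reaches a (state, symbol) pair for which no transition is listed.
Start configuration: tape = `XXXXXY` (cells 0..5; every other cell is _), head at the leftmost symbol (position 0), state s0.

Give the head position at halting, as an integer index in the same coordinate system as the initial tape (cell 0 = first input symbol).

state=s0 head=0 tape=[X]XXXXY__   (s0,X)→(s1,Y,+1)
state=s1 head=1 tape=Y[X]XXXY__   (s1,X)→(s3,Y,-1)
state=s3 head=0 tape=[Y]YXXXY__   (s3,Y)→(s0,_,+1)
state=s0 head=1 tape=_[Y]XXXY__   (s0,Y)→(s0,_,0)
state=s0 head=1 tape=_[_]XXXY__   (s0,_)→(s1,Y,+1)
state=s1 head=2 tape=_Y[X]XXY__   (s1,X)→(s3,Y,-1)
state=s3 head=1 tape=_[Y]YXXY__   (s3,Y)→(s0,_,+1)
state=s0 head=2 tape=__[Y]XXY__   (s0,Y)→(s0,_,0)
state=s0 head=2 tape=__[_]XXY__   (s0,_)→(s1,Y,+1)
state=s1 head=3 tape=__Y[X]XY__   (s1,X)→(s3,Y,-1)
state=s3 head=2 tape=__[Y]YXY__   (s3,Y)→(s0,_,+1)
state=s0 head=3 tape=___[Y]XY__   (s0,Y)→(s0,_,0)
state=s0 head=3 tape=___[_]XY__   (s0,_)→(s1,Y,+1)
state=s1 head=4 tape=___Y[X]Y__   (s1,X)→(s3,Y,-1)
state=s3 head=3 tape=___[Y]YY__   (s3,Y)→(s0,_,+1)
state=s0 head=4 tape=____[Y]Y__   (s0,Y)→(s0,_,0)
state=s0 head=4 tape=____[_]Y__   (s0,_)→(s1,Y,+1)
state=s1 head=5 tape=____Y[Y]__   (s1,Y)→(s1,_,+1)
state=s1 head=6 tape=____Y_[_]_   (s1,_)→(s2,X,+1)
state=s2 head=7 tape=____Y_X[_]   (s2,_)→(sH,X,-1)
state=sH head=6 tape=____Y_[X]X
At halt the head is at cell 6.

6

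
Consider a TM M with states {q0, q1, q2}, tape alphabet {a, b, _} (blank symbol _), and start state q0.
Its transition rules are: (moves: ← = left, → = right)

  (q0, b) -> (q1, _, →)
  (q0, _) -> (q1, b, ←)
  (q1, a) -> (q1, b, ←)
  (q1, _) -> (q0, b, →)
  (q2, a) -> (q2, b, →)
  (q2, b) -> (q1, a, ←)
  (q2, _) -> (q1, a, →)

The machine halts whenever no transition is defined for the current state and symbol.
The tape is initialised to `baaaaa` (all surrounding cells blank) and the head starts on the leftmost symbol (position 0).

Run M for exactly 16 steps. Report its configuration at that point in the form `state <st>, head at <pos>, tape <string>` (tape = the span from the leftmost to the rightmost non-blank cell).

state=q0 head=0 tape=[b]aaaaa_   (q0,b)→(q1,_,→)
state=q1 head=1 tape=_[a]aaaa_   (q1,a)→(q1,b,←)
state=q1 head=0 tape=[_]baaaa_   (q1,_)→(q0,b,→)
state=q0 head=1 tape=b[b]aaaa_   (q0,b)→(q1,_,→)
state=q1 head=2 tape=b_[a]aaa_   (q1,a)→(q1,b,←)
state=q1 head=1 tape=b[_]baaa_   (q1,_)→(q0,b,→)
state=q0 head=2 tape=bb[b]aaa_   (q0,b)→(q1,_,→)
state=q1 head=3 tape=bb_[a]aa_   (q1,a)→(q1,b,←)
state=q1 head=2 tape=bb[_]baa_   (q1,_)→(q0,b,→)
state=q0 head=3 tape=bbb[b]aa_   (q0,b)→(q1,_,→)
state=q1 head=4 tape=bbb_[a]a_   (q1,a)→(q1,b,←)
state=q1 head=3 tape=bbb[_]ba_   (q1,_)→(q0,b,→)
state=q0 head=4 tape=bbbb[b]a_   (q0,b)→(q1,_,→)
state=q1 head=5 tape=bbbb_[a]_   (q1,a)→(q1,b,←)
state=q1 head=4 tape=bbbb[_]b_   (q1,_)→(q0,b,→)
state=q0 head=5 tape=bbbbb[b]_   (q0,b)→(q1,_,→)
state=q1 head=6 tape=bbbbb_[_]
After 16 steps: state q1, head at 6, tape bbbbb.

state q1, head at 6, tape bbbbb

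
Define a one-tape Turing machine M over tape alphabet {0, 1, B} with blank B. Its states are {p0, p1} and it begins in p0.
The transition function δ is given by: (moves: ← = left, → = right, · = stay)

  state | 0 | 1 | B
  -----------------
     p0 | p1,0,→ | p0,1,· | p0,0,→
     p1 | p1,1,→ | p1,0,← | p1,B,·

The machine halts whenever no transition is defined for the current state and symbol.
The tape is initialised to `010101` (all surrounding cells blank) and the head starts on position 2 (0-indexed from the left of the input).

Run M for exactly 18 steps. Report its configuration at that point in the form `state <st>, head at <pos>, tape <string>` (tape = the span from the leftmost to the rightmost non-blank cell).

state p1, head at 6, tape 111111

state=p0 head=2 tape=01[0]101B   (p0,0)→(p1,0,→)
state=p1 head=3 tape=010[1]01B   (p1,1)→(p1,0,←)
state=p1 head=2 tape=01[0]001B   (p1,0)→(p1,1,→)
state=p1 head=3 tape=011[0]01B   (p1,0)→(p1,1,→)
state=p1 head=4 tape=0111[0]1B   (p1,0)→(p1,1,→)
state=p1 head=5 tape=01111[1]B   (p1,1)→(p1,0,←)
state=p1 head=4 tape=0111[1]0B   (p1,1)→(p1,0,←)
state=p1 head=3 tape=011[1]00B   (p1,1)→(p1,0,←)
state=p1 head=2 tape=01[1]000B   (p1,1)→(p1,0,←)
state=p1 head=1 tape=0[1]0000B   (p1,1)→(p1,0,←)
state=p1 head=0 tape=[0]00000B   (p1,0)→(p1,1,→)
state=p1 head=1 tape=1[0]0000B   (p1,0)→(p1,1,→)
state=p1 head=2 tape=11[0]000B   (p1,0)→(p1,1,→)
state=p1 head=3 tape=111[0]00B   (p1,0)→(p1,1,→)
state=p1 head=4 tape=1111[0]0B   (p1,0)→(p1,1,→)
state=p1 head=5 tape=11111[0]B   (p1,0)→(p1,1,→)
state=p1 head=6 tape=111111[B]   (p1,B)→(p1,B,·)
state=p1 head=6 tape=111111[B]   (p1,B)→(p1,B,·)
state=p1 head=6 tape=111111[B]
After 18 steps: state p1, head at 6, tape 111111.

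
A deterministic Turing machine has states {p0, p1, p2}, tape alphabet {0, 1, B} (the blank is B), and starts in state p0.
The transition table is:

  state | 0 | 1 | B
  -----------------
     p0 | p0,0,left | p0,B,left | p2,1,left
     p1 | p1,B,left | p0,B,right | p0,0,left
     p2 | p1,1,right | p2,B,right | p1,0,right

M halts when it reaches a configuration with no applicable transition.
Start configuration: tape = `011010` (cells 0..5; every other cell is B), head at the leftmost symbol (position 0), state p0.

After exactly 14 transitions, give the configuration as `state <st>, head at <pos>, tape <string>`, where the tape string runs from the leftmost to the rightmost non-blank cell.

state p0, head at 2, tape 1B1010

state=p0 head=0 tape=BB[0]11010   (p0,0)→(p0,0,left)
state=p0 head=-1 tape=B[B]011010   (p0,B)→(p2,1,left)
state=p2 head=-2 tape=[B]1011010   (p2,B)→(p1,0,right)
state=p1 head=-1 tape=0[1]011010   (p1,1)→(p0,B,right)
state=p0 head=0 tape=0B[0]11010   (p0,0)→(p0,0,left)
state=p0 head=-1 tape=0[B]011010   (p0,B)→(p2,1,left)
state=p2 head=-2 tape=[0]1011010   (p2,0)→(p1,1,right)
state=p1 head=-1 tape=1[1]011010   (p1,1)→(p0,B,right)
state=p0 head=0 tape=1B[0]11010   (p0,0)→(p0,0,left)
state=p0 head=-1 tape=1[B]011010   (p0,B)→(p2,1,left)
state=p2 head=-2 tape=[1]1011010   (p2,1)→(p2,B,right)
state=p2 head=-1 tape=B[1]011010   (p2,1)→(p2,B,right)
state=p2 head=0 tape=BB[0]11010   (p2,0)→(p1,1,right)
state=p1 head=1 tape=BB1[1]1010   (p1,1)→(p0,B,right)
state=p0 head=2 tape=BB1B[1]010
After 14 steps: state p0, head at 2, tape 1B1010.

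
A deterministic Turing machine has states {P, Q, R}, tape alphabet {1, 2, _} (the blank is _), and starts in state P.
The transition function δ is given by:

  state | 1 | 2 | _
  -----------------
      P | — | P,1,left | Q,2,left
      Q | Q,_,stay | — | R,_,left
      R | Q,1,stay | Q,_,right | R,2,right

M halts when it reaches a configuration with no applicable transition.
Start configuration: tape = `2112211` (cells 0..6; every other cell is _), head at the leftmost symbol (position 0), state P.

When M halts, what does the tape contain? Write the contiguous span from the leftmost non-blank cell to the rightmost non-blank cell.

P | ___[2]112211   read 2 → write 1, move left, go to P
P | __[_]1112211   read _ → write 2, move left, go to Q
Q | _[_]21112211   read _ → write _, move left, go to R
R | [_]_21112211   read _ → write 2, move right, go to R
R | 2[_]21112211   read _ → write 2, move right, go to R
R | 22[2]1112211   read 2 → write _, move right, go to Q
Q | 22_[1]112211   read 1 → write _, move stay, go to Q
Q | 22_[_]112211   read _ → write _, move left, go to R
R | 22[_]_112211   read _ → write 2, move right, go to R
R | 222[_]112211   read _ → write 2, move right, go to R
R | 2222[1]12211   read 1 → write 1, move stay, go to Q
Q | 2222[1]12211   read 1 → write _, move stay, go to Q
Q | 2222[_]12211   read _ → write _, move left, go to R
R | 222[2]_12211   read 2 → write _, move right, go to Q
Q | 222_[_]12211   read _ → write _, move left, go to R
R | 222[_]_12211   read _ → write 2, move right, go to R
R | 2222[_]12211   read _ → write 2, move right, go to R
R | 22222[1]2211   read 1 → write 1, move stay, go to Q
Q | 22222[1]2211   read 1 → write _, move stay, go to Q
Q | 22222[_]2211   read _ → write _, move left, go to R
R | 2222[2]_2211   read 2 → write _, move right, go to Q
Q | 2222_[_]2211   read _ → write _, move left, go to R
R | 2222[_]_2211   read _ → write 2, move right, go to R
R | 22222[_]2211   read _ → write 2, move right, go to R
R | 222222[2]211   read 2 → write _, move right, go to Q
Q | 222222_[2]11
The non-blank tape span at halt is 222222_211.

222222_211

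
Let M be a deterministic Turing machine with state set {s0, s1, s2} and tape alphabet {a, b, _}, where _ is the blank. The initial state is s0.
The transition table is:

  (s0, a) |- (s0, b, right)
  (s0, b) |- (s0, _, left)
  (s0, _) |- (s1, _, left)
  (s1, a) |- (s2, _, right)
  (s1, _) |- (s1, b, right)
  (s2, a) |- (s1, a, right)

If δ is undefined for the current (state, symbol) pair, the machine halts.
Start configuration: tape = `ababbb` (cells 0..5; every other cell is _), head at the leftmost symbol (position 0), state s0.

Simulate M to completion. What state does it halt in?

s2

state=s0 head=0 tape=__[a]babbb   (s0,a)→(s0,b,right)
state=s0 head=1 tape=__b[b]abbb   (s0,b)→(s0,_,left)
state=s0 head=0 tape=__[b]_abbb   (s0,b)→(s0,_,left)
state=s0 head=-1 tape=_[_]__abbb   (s0,_)→(s1,_,left)
state=s1 head=-2 tape=[_]___abbb   (s1,_)→(s1,b,right)
state=s1 head=-1 tape=b[_]__abbb   (s1,_)→(s1,b,right)
state=s1 head=0 tape=bb[_]_abbb   (s1,_)→(s1,b,right)
state=s1 head=1 tape=bbb[_]abbb   (s1,_)→(s1,b,right)
state=s1 head=2 tape=bbbb[a]bbb   (s1,a)→(s2,_,right)
state=s2 head=3 tape=bbbb_[b]bb
No transition is defined for (s2, b); M halts in state s2.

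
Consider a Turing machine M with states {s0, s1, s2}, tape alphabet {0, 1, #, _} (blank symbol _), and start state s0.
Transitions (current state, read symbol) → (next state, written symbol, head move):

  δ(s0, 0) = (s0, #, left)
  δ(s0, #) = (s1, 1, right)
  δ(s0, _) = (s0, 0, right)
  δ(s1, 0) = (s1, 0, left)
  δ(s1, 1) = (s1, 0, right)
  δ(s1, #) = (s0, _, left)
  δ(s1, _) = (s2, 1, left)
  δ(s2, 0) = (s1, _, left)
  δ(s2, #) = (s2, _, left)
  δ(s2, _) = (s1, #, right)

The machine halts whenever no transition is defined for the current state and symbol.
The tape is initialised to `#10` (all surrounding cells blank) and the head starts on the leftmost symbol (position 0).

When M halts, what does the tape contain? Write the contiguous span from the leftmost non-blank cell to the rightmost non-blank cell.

state=s0 head=0 tape=____[#]10   (s0,#)→(s1,1,right)
state=s1 head=1 tape=____1[1]0   (s1,1)→(s1,0,right)
state=s1 head=2 tape=____10[0]   (s1,0)→(s1,0,left)
state=s1 head=1 tape=____1[0]0   (s1,0)→(s1,0,left)
state=s1 head=0 tape=____[1]00   (s1,1)→(s1,0,right)
state=s1 head=1 tape=____0[0]0   (s1,0)→(s1,0,left)
state=s1 head=0 tape=____[0]00   (s1,0)→(s1,0,left)
state=s1 head=-1 tape=___[_]000   (s1,_)→(s2,1,left)
state=s2 head=-2 tape=__[_]1000   (s2,_)→(s1,#,right)
state=s1 head=-1 tape=__#[1]000   (s1,1)→(s1,0,right)
state=s1 head=0 tape=__#0[0]00   (s1,0)→(s1,0,left)
state=s1 head=-1 tape=__#[0]000   (s1,0)→(s1,0,left)
state=s1 head=-2 tape=__[#]0000   (s1,#)→(s0,_,left)
state=s0 head=-3 tape=_[_]_0000   (s0,_)→(s0,0,right)
state=s0 head=-2 tape=_0[_]0000   (s0,_)→(s0,0,right)
state=s0 head=-1 tape=_00[0]000   (s0,0)→(s0,#,left)
state=s0 head=-2 tape=_0[0]#000   (s0,0)→(s0,#,left)
state=s0 head=-3 tape=_[0]##000   (s0,0)→(s0,#,left)
state=s0 head=-4 tape=[_]###000   (s0,_)→(s0,0,right)
state=s0 head=-3 tape=0[#]##000   (s0,#)→(s1,1,right)
state=s1 head=-2 tape=01[#]#000   (s1,#)→(s0,_,left)
state=s0 head=-3 tape=0[1]_#000
The non-blank tape span at halt is 01_#000.

01_#000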